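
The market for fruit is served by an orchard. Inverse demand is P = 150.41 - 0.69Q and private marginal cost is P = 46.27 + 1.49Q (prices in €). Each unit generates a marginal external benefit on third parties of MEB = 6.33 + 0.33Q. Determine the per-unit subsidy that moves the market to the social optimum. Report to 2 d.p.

subsidy = €26.04 per unit

Social marginal cost = private MC − MEB = 39.94 + 1.16Q.
Set SMC = demand: 39.94 + 1.16Q = 150.41 - 0.69Q → Q* = 59.7135.
The Pigouvian subsidy equals MEB at Q*: 6.33 + 0.33×59.7135 = 26.0355.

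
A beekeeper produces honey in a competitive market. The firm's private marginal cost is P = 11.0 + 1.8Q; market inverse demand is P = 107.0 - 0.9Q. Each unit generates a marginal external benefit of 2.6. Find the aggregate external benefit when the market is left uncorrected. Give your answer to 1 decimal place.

92.4

Market equilibrium (private): 11.0 + 1.8Q = 107.0 - 0.9Q → Q_m = 35.5556.
Total external benefit = MEB × Q_m = 2.6 × 35.5556 = 92.4446.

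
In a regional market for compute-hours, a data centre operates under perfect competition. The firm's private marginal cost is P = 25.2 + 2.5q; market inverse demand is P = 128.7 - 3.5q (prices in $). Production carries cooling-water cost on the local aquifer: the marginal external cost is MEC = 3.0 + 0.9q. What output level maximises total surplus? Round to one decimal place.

q* = 14.6

Social marginal cost = private MC + MEC = 28.2 + 3.4q.
Set SMC = demand: 28.2 + 3.4q = 128.7 - 3.5q → q* = 14.5652.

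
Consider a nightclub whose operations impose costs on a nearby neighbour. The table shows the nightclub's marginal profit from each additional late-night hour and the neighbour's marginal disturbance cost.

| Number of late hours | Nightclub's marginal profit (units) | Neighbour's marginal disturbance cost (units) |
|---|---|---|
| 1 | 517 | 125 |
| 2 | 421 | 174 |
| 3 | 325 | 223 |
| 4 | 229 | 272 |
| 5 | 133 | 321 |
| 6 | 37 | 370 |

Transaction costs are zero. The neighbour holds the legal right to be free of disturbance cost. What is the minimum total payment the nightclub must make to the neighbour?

522

Efficient level: marginal profit ≥ marginal disturbance cost through level 3, so k* = 3.
With the neighbour holding the right, the nightclub must at least compensate total damage at k*: 125 + 174 + 223 = 522.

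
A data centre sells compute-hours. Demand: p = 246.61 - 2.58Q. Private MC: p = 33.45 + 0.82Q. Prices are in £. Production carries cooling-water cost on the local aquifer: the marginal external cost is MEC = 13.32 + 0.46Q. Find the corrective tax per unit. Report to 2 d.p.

Social marginal cost = private MC + MEC = 46.77 + 1.28Q.
Set SMC = demand: 46.77 + 1.28Q = 246.61 - 2.58Q → Q* = 51.7720.
The Pigouvian tax equals MEC at Q*: 13.32 + 0.46×51.7720 = 37.1351.

tax = £37.14 per unit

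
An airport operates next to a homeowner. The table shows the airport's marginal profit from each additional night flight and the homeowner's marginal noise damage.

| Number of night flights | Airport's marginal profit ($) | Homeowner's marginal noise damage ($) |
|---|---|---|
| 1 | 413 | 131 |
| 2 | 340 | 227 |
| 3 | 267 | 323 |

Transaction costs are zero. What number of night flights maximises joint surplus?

2

Bargaining reaches the level where marginal profit last exceeds marginal noise damage.
That holds through level 2 (340 ≥ 227) but not at 3 (267 < 323).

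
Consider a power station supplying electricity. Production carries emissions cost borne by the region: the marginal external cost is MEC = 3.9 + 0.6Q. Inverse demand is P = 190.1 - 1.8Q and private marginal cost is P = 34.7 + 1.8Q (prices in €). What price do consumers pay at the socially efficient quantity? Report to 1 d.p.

Social marginal cost = private MC + MEC = 38.6 + 2.4Q.
Set SMC = demand: 38.6 + 2.4Q = 190.1 - 1.8Q → Q* = 36.0714.
Consumer price on the demand curve at Q*: 190.1 − 1.8×36.0714 = 125.1715.

P = €125.2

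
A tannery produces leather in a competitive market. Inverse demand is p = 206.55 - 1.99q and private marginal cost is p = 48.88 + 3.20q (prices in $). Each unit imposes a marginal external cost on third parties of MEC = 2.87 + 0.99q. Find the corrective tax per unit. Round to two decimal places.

tax = $27.67 per unit

Social marginal cost = private MC + MEC = 51.75 + 4.19q.
Set SMC = demand: 51.75 + 4.19q = 206.55 - 1.99q → q* = 25.0485.
The Pigouvian tax equals MEC at q*: 2.87 + 0.99×25.0485 = 27.6680.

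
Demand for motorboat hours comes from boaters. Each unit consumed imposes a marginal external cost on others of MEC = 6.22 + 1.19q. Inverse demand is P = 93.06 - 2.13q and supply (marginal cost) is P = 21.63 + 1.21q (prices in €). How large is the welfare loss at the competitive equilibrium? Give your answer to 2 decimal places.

DWL = €110.70

Market equilibrium (private): 21.63 + 1.21q = 93.06 - 2.13q → q_m = 21.3862.
Social marginal benefit = demand − MEC = 86.84 - 3.32q.
Set SMB = MC: 86.84 - 3.32q = 21.63 + 1.21q → q* = 14.3951.
Between q* and q_m the wedge MC − SMB runs linearly from 0 to MEC(q_m), so the loss is a triangle.
DWL = ½ × 6.9911 × 31.6696 = 110.7027.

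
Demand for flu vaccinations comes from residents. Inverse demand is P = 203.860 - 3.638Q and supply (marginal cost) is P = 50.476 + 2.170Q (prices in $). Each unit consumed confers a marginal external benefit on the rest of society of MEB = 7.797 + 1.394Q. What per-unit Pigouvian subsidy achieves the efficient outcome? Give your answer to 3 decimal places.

Social marginal benefit = demand + MEB = 211.657 - 2.244Q.
Set SMB = MC: 211.657 - 2.244Q = 50.476 + 2.170Q → Q* = 36.5159.
The Pigouvian subsidy equals MEB at Q*: 7.797 + 1.394×36.5159 = 58.7002.

subsidy = $58.700 per unit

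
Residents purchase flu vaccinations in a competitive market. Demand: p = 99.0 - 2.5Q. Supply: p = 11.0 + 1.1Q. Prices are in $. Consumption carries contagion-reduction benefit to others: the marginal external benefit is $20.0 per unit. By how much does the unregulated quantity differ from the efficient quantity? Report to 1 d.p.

Market equilibrium (private): 11.0 + 1.1Q = 99.0 - 2.5Q → Q_m = 24.4444.
Social marginal benefit = demand + MEB = 119.0 - 2.5Q.
Set SMB = MC: 119.0 - 2.5Q = 11.0 + 1.1Q → Q* = 30.0000.
Gap = |24.4444 − 30.0000| = 5.5556.

5.6 units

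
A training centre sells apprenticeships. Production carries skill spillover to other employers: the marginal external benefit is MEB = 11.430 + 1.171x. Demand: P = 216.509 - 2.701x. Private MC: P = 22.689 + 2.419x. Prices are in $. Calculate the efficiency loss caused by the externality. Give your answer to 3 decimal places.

DWL = $393.649

Market equilibrium (private): 22.689 + 2.419x = 216.509 - 2.701x → x_m = 37.8555.
Social marginal cost = private MC − MEB = 11.259 + 1.248x.
Set SMC = demand: 11.259 + 1.248x = 216.509 - 2.701x → x* = 51.9752.
Height of the DWL triangle at x_m is demand(x_m) − SMC(x_m) = MEB(x_m) = 55.7588.
DWL = ½ × 14.1197 × 55.7588 = 393.6488.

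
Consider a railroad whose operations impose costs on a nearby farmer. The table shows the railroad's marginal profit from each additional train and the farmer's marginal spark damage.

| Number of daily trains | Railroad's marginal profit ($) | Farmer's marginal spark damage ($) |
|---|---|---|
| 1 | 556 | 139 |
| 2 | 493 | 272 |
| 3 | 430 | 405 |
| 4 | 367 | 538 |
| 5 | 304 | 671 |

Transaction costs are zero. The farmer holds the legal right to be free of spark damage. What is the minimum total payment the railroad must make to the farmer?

Efficient level: marginal profit ≥ marginal spark damage through level 3, so k* = 3.
With the farmer holding the right, the railroad must at least compensate total damage at k*: 139 + 272 + 405 = 816.

$816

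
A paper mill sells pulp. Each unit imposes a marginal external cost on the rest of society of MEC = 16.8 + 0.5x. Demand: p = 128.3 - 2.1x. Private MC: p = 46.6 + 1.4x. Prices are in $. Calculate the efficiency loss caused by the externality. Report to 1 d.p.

Market equilibrium (private): 46.6 + 1.4x = 128.3 - 2.1x → x_m = 23.3429.
Social marginal cost = private MC + MEC = 63.4 + 1.9x.
Set SMC = demand: 63.4 + 1.9x = 128.3 - 2.1x → x* = 16.2250.
Height of the DWL triangle at x_m is SMC(x_m) − demand(x_m) = MEC(x_m) = 28.4714.
DWL = ½ × 7.1179 × 28.4714 = 101.3283.

DWL = $101.3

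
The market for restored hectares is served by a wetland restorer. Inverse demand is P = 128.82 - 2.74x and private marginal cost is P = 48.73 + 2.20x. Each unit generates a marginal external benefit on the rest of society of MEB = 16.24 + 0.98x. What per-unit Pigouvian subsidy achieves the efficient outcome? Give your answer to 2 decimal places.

subsidy = 40.08 per unit

Social marginal cost = private MC − MEB = 32.49 + 1.22x.
Set SMC = demand: 32.49 + 1.22x = 128.82 - 2.74x → x* = 24.3258.
The Pigouvian subsidy equals MEB at x*: 16.24 + 0.98×24.3258 = 40.0793.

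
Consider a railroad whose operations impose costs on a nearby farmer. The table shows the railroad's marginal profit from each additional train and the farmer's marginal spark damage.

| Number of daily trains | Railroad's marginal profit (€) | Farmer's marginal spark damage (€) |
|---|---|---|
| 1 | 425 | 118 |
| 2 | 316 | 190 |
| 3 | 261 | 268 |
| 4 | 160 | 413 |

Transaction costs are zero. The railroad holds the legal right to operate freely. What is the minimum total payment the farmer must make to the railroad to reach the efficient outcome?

Left alone the railroad would choose level 4 (marginal profit stays positive).
Efficient level: k* = 2 (marginal profit ≥ marginal spark damage through 2).
The farmer must at least cover the railroad's forgone profit from cutting 4→2: 261 + 160 = 421.

€421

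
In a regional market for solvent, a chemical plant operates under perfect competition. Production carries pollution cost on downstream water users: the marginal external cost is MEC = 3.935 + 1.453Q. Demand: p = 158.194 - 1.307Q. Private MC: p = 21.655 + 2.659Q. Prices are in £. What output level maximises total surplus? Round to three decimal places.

Social marginal cost = private MC + MEC = 25.590 + 4.112Q.
Set SMC = demand: 25.590 + 4.112Q = 158.194 - 1.307Q → Q* = 24.4702.

Q* = 24.470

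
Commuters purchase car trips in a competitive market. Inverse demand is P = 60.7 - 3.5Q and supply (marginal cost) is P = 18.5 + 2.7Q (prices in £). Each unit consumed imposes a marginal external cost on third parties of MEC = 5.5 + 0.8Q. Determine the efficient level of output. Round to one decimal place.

Social marginal benefit = demand − MEC = 55.2 - 4.3Q.
Set SMB = MC: 55.2 - 4.3Q = 18.5 + 2.7Q → Q* = 5.2429.

Q* = 5.2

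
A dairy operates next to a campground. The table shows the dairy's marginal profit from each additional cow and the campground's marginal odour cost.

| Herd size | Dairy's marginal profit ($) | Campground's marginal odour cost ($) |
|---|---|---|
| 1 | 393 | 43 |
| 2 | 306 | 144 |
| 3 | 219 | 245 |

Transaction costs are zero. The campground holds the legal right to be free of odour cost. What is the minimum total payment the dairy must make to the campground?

Efficient level: marginal profit ≥ marginal odour cost through level 2, so k* = 2.
With the campground holding the right, the dairy must at least compensate total damage at k*: 43 + 144 = 187.

$187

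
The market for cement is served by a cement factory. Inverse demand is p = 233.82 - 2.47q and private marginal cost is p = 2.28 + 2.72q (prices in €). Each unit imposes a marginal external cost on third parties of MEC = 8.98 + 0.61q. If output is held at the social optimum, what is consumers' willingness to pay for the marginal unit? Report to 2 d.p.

Social marginal cost = private MC + MEC = 11.26 + 3.33q.
Set SMC = demand: 11.26 + 3.33q = 233.82 - 2.47q → q* = 38.3724.
Consumer price on the demand curve at q*: 233.82 − 2.47×38.3724 = 139.0402.

P = €139.04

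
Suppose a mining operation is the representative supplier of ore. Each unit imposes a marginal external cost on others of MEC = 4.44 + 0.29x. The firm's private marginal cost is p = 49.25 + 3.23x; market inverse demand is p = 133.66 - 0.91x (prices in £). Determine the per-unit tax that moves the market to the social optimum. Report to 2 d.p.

tax = £9.68 per unit

Social marginal cost = private MC + MEC = 53.69 + 3.52x.
Set SMC = demand: 53.69 + 3.52x = 133.66 - 0.91x → x* = 18.0519.
The Pigouvian tax equals MEC at x*: 4.44 + 0.29×18.0519 = 9.6751.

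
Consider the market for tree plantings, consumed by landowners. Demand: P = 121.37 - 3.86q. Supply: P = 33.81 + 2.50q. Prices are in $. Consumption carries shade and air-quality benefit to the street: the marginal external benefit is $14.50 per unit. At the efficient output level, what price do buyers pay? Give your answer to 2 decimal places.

Social marginal benefit = demand + MEB = 135.87 - 3.86q.
Set SMB = MC: 135.87 - 3.86q = 33.81 + 2.50q → q* = 16.0472.
Consumer price on the demand curve at q*: 121.37 − 3.86×16.0472 = 59.4278.

P = $59.43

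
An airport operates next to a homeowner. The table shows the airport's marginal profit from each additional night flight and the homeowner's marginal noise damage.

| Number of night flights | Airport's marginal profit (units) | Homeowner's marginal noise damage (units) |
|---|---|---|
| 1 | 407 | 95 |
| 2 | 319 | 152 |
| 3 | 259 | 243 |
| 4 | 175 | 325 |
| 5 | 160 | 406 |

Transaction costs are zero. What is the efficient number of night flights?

Bargaining reaches the level where marginal profit last exceeds marginal noise damage.
That holds through level 3 (259 ≥ 243) but not at 4 (175 < 325).

3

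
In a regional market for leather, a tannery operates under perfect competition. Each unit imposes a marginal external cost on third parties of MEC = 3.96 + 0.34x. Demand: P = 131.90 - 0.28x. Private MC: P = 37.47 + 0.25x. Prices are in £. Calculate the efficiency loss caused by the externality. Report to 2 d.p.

DWL = £2393.75

Market equilibrium (private): 37.47 + 0.25x = 131.90 - 0.28x → x_m = 178.1698.
Social marginal cost = private MC + MEC = 41.43 + 0.59x.
Set SMC = demand: 41.43 + 0.59x = 131.90 - 0.28x → x* = 103.9885.
Between x* and x_m the wedge SMC − demand runs linearly from 0 to MEC(x_m), so the loss is a triangle.
DWL = ½ × 74.1813 × 64.5377 = 2393.7452.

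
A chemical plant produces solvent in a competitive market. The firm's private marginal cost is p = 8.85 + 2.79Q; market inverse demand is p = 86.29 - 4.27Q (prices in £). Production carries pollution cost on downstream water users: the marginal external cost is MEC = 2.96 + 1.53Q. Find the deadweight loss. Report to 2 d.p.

Market equilibrium (private): 8.85 + 2.79Q = 86.29 - 4.27Q → Q_m = 10.9688.
Social marginal cost = private MC + MEC = 11.81 + 4.32Q.
Set SMC = demand: 11.81 + 4.32Q = 86.29 - 4.27Q → Q* = 8.6705.
The loss is the area between SMC and demand from Q* to Q_m; with linear curves that's a triangle of height MEC(Q_m).
DWL = ½ × 2.2983 × 19.7423 = 22.6869.

DWL = £22.69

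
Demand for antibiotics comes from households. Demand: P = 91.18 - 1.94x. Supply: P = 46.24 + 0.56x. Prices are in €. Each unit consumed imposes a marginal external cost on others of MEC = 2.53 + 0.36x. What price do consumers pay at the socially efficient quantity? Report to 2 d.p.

P = €62.41

Social marginal benefit = demand − MEC = 88.65 - 2.30x.
Set SMB = MC: 88.65 - 2.30x = 46.24 + 0.56x → x* = 14.8287.
Consumer price on the demand curve at x*: 91.18 − 1.94×14.8287 = 62.4123.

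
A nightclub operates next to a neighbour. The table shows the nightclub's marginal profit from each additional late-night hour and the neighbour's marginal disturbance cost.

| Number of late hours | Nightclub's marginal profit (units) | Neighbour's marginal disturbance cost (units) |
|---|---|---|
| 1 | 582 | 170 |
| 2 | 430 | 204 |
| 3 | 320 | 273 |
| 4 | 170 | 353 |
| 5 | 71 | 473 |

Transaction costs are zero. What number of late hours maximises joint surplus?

3

Bargaining reaches the level where marginal profit last exceeds marginal disturbance cost.
That holds through level 3 (320 ≥ 273) but not at 4 (170 < 353).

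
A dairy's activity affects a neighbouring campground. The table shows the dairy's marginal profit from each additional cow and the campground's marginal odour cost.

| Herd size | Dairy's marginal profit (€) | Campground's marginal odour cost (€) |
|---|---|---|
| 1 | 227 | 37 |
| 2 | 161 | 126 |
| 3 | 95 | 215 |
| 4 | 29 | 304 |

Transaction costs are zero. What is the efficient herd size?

Bargaining reaches the level where marginal profit last exceeds marginal odour cost.
That holds through level 2 (161 ≥ 126) but not at 3 (95 < 215).

2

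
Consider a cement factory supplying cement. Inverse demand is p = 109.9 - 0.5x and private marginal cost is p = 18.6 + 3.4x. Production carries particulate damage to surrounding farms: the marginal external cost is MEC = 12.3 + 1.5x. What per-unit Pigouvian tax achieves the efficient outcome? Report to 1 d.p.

tax = 34.2 per unit

Social marginal cost = private MC + MEC = 30.9 + 4.9x.
Set SMC = demand: 30.9 + 4.9x = 109.9 - 0.5x → x* = 14.6296.
The Pigouvian tax equals MEC at x*: 12.3 + 1.5×14.6296 = 34.2444.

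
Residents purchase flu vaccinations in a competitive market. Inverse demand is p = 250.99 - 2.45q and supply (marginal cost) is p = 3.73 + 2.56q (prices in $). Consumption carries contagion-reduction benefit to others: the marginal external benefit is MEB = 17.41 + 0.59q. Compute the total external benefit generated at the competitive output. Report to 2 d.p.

Market equilibrium (private): 3.73 + 2.56q = 250.99 - 2.45q → q_m = 49.3533.
Total external benefit = ∫₀^{q_m} (17.41 + 0.59q) dq = 17.41×49.3533 + ½×0.59×49.3533² = 1577.7867.

$1577.79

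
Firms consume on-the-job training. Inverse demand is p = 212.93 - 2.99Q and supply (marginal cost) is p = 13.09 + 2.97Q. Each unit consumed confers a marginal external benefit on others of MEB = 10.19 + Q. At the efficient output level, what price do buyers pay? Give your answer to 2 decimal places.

Social marginal benefit = demand + MEB = 223.12 - 1.99Q.
Set SMB = MC: 223.12 - 1.99Q = 13.09 + 2.97Q → Q* = 42.3448.
Consumer price on the demand curve at Q*: 212.93 − 2.99×42.3448 = 86.3190.

P = 86.32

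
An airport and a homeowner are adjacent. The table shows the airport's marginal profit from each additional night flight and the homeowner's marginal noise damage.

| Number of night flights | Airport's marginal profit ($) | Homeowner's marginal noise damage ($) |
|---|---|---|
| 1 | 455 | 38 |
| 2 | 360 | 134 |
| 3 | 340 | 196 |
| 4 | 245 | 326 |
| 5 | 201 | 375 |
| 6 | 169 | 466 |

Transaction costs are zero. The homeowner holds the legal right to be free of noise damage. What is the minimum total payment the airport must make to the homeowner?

Efficient level: marginal profit ≥ marginal noise damage through level 3, so k* = 3.
With the homeowner holding the right, the airport must at least compensate total damage at k*: 38 + 134 + 196 = 368.

$368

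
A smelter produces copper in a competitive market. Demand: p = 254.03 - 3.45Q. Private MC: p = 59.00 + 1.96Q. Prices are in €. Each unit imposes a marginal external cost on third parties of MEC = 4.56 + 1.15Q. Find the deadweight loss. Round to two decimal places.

DWL = €161.40

Market equilibrium (private): 59.00 + 1.96Q = 254.03 - 3.45Q → Q_m = 36.0499.
Social marginal cost = private MC + MEC = 63.56 + 3.11Q.
Set SMC = demand: 63.56 + 3.11Q = 254.03 - 3.45Q → Q* = 29.0351.
The welfare-loss triangle has base |Q_m − Q*| and height MEC(Q_m) (the vertical gap between SMC and demand is zero at Q* and MEC at Q_m).
DWL = ½ × 7.0148 × 46.0174 = 161.4014.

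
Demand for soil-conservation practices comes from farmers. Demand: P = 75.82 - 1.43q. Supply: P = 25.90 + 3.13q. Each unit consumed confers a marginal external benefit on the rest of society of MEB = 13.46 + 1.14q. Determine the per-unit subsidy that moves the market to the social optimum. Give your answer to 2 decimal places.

Social marginal benefit = demand + MEB = 89.28 - 0.29q.
Set SMB = MC: 89.28 - 0.29q = 25.90 + 3.13q → q* = 18.5322.
The Pigouvian subsidy equals MEB at q*: 13.46 + 1.14×18.5322 = 34.5867.

subsidy = 34.59 per unit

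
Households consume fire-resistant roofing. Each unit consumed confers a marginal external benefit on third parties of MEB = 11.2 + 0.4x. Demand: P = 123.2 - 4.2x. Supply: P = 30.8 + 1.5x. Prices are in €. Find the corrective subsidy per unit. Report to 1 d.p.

subsidy = €19.0 per unit

Social marginal benefit = demand + MEB = 134.4 - 3.8x.
Set SMB = MC: 134.4 - 3.8x = 30.8 + 1.5x → x* = 19.5472.
The Pigouvian subsidy equals MEB at x*: 11.2 + 0.4×19.5472 = 19.0189.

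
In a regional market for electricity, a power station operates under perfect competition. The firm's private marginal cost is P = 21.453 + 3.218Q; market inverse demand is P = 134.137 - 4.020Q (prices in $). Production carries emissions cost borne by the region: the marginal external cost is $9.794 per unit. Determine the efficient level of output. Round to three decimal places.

Q* = 14.215

Social marginal cost = private MC + MEC = 31.247 + 3.218Q.
Set SMC = demand: 31.247 + 3.218Q = 134.137 - 4.020Q → Q* = 14.2153.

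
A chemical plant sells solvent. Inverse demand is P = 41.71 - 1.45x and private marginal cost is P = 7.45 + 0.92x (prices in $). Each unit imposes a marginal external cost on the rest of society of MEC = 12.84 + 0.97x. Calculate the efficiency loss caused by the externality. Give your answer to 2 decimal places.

DWL = $108.02

Market equilibrium (private): 7.45 + 0.92x = 41.71 - 1.45x → x_m = 14.4557.
Social marginal cost = private MC + MEC = 20.29 + 1.89x.
Set SMC = demand: 20.29 + 1.89x = 41.71 - 1.45x → x* = 6.4132.
Between x* and x_m the wedge SMC − demand runs linearly from 0 to MEC(x_m), so the loss is a triangle.
DWL = ½ × 8.0425 × 26.8620 = 108.0188.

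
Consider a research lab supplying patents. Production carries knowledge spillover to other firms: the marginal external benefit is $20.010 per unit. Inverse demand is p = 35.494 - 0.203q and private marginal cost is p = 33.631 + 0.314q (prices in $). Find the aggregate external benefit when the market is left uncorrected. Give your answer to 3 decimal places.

$72.106

Market equilibrium (private): 33.631 + 0.314q = 35.494 - 0.203q → q_m = 3.6035.
Total external benefit = MEB × q_m = 20.010 × 3.6035 = 72.1060.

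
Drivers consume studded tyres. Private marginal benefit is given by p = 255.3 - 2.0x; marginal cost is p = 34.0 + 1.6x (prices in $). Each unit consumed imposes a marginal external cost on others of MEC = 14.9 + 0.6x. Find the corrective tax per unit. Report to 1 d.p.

Social marginal benefit = demand − MEC = 240.4 - 2.6x.
Set SMB = MC: 240.4 - 2.6x = 34.0 + 1.6x → x* = 49.1429.
The Pigouvian tax equals MEC at x*: 14.9 + 0.6×49.1429 = 44.3857.

tax = $44.4 per unit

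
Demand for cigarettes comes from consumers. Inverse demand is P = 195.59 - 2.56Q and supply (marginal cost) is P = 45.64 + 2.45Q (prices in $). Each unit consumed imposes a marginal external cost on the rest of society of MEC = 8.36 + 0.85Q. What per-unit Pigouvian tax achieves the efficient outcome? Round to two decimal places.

tax = $28.90 per unit

Social marginal benefit = demand − MEC = 187.23 - 3.41Q.
Set SMB = MC: 187.23 - 3.41Q = 45.64 + 2.45Q → Q* = 24.1621.
The Pigouvian tax equals MEC at Q*: 8.36 + 0.85×24.1621 = 28.8978.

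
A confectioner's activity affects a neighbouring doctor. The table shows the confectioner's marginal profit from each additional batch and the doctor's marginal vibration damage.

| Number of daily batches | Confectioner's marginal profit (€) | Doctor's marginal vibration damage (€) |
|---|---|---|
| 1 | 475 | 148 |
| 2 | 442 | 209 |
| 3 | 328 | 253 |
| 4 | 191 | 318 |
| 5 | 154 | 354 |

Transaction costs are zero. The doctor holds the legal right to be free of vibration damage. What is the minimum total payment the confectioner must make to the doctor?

Efficient level: marginal profit ≥ marginal vibration damage through level 3, so k* = 3.
With the doctor holding the right, the confectioner must at least compensate total damage at k*: 148 + 209 + 253 = 610.

€610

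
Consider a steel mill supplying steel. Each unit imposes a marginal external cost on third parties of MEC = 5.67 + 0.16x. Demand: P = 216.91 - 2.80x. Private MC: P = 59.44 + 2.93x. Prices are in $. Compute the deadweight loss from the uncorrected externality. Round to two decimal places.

Market equilibrium (private): 59.44 + 2.93x = 216.91 - 2.80x → x_m = 27.4817.
Social marginal cost = private MC + MEC = 65.11 + 3.09x.
Set SMC = demand: 65.11 + 3.09x = 216.91 - 2.80x → x* = 25.7725.
Between x* and x_m the wedge SMC − demand runs linearly from 0 to MEC(x_m), so the loss is a triangle.
DWL = ½ × 1.7092 × 10.0671 = 8.6033.

DWL = $8.60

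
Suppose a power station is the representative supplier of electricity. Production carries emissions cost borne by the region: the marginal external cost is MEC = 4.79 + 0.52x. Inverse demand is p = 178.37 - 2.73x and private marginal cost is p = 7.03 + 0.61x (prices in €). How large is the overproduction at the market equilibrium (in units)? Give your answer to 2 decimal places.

Market equilibrium (private): 7.03 + 0.61x = 178.37 - 2.73x → x_m = 51.2994.
Social marginal cost = private MC + MEC = 11.82 + 1.13x.
Set SMC = demand: 11.82 + 1.13x = 178.37 - 2.73x → x* = 43.1477.
Gap = |51.2994 − 43.1477| = 8.1517.

8.15 units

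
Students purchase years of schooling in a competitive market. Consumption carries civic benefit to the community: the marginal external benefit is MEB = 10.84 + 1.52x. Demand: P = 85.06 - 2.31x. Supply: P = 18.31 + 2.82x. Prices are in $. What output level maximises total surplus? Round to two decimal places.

Social marginal benefit = demand + MEB = 95.90 - 0.79x.
Set SMB = MC: 95.90 - 0.79x = 18.31 + 2.82x → x* = 21.4931.

x* = 21.49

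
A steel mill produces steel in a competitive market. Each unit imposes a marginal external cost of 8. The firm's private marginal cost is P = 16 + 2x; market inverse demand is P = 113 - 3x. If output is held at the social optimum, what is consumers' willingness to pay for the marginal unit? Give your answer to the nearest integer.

Social marginal cost = private MC + MEC = 24 + 2x.
Set SMC = demand: 24 + 2x = 113 - 3x → x* = 17.8000.
Consumer price on the demand curve at x*: 113 − 3×17.8000 = 59.6000.

P = 60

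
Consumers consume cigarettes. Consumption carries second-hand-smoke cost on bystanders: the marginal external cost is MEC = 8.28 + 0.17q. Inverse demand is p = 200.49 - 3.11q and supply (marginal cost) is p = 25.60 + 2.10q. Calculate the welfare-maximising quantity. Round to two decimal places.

q* = 30.97

Social marginal benefit = demand − MEC = 192.21 - 3.28q.
Set SMB = MC: 192.21 - 3.28q = 25.60 + 2.10q → q* = 30.9684.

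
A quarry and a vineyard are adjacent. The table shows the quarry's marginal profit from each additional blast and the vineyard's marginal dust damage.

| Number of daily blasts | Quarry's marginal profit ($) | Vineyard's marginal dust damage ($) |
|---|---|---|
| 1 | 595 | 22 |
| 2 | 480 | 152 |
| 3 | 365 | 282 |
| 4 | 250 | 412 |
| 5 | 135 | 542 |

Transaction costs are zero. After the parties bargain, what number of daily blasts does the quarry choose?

3

Bargaining reaches the level where marginal profit last exceeds marginal dust damage.
That holds through level 3 (365 ≥ 282) but not at 4 (250 < 412).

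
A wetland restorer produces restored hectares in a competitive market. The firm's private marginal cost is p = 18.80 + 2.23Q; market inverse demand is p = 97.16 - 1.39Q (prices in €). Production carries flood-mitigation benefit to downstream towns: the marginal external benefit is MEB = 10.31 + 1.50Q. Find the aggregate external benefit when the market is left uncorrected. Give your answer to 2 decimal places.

€574.60

Market equilibrium (private): 18.80 + 2.23Q = 97.16 - 1.39Q → Q_m = 21.6464.
Total external benefit = ∫₀^{Q_m} (10.31 + 1.50Q) dQ = 10.31×21.6464 + ½×1.50×21.6464² = 574.5994.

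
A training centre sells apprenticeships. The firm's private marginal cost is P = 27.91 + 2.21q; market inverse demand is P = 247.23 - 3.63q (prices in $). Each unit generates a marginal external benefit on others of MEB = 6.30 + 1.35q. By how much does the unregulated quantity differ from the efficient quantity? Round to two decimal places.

Market equilibrium (private): 27.91 + 2.21q = 247.23 - 3.63q → q_m = 37.5548.
Social marginal cost = private MC − MEB = 21.61 + 0.86q.
Set SMC = demand: 21.61 + 0.86q = 247.23 - 3.63q → q* = 50.2494.
Gap = |37.5548 − 50.2494| = 12.6946.

12.69 units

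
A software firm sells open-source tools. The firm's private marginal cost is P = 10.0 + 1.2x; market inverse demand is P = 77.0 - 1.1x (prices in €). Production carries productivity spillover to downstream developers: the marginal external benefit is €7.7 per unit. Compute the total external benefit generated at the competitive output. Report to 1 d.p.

Market equilibrium (private): 10.0 + 1.2x = 77.0 - 1.1x → x_m = 29.1304.
Total external benefit = MEB × x_m = 7.7 × 29.1304 = 224.3041.

€224.3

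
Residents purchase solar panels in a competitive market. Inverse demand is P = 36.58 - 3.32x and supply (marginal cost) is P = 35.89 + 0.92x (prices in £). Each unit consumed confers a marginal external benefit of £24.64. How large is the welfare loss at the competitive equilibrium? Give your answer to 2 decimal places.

DWL = £71.60

Market equilibrium (private): 35.89 + 0.92x = 36.58 - 3.32x → x_m = 0.1627.
Social marginal benefit = demand + MEB = 61.22 - 3.32x.
Set SMB = MC: 61.22 - 3.32x = 35.89 + 0.92x → x* = 5.9741.
Height of the DWL triangle at x_m is SMB(x_m) − MC(x_m) = MEB(x_m) = 24.6400.
DWL = ½ × 5.8114 × 24.6400 = 71.5964.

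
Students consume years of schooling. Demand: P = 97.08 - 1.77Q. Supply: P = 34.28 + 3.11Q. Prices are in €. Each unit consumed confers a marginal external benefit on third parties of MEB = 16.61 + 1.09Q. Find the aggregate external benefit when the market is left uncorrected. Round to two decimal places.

Market equilibrium (private): 34.28 + 3.11Q = 97.08 - 1.77Q → Q_m = 12.8689.
Total external benefit = ∫₀^{Q_m} (16.61 + 1.09Q) dQ = 16.61×12.8689 + ½×1.09×12.8689² = 304.0091.

€304.01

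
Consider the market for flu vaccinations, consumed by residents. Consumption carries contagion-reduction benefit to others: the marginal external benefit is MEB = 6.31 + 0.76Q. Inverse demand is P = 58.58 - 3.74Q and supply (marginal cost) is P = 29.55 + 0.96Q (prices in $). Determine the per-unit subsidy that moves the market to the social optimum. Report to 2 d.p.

subsidy = $13.13 per unit

Social marginal benefit = demand + MEB = 64.89 - 2.98Q.
Set SMB = MC: 64.89 - 2.98Q = 29.55 + 0.96Q → Q* = 8.9695.
The Pigouvian subsidy equals MEB at Q*: 6.31 + 0.76×8.9695 = 13.1268.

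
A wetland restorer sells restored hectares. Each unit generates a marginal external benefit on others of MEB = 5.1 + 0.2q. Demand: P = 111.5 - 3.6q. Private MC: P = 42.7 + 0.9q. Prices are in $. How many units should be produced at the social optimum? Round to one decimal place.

q* = 17.2

Social marginal cost = private MC − MEB = 37.6 + 0.7q.
Set SMC = demand: 37.6 + 0.7q = 111.5 - 3.6q → q* = 17.1860.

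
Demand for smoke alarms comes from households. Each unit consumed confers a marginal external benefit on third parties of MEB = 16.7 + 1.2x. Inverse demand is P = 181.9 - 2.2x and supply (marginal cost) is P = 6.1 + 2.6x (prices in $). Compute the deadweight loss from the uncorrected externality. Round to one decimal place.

Market equilibrium (private): 6.1 + 2.6x = 181.9 - 2.2x → x_m = 36.6250.
Social marginal benefit = demand + MEB = 198.6 - x.
Set SMB = MC: 198.6 - x = 6.1 + 2.6x → x* = 53.4722.
Height of the DWL triangle at x_m is SMB(x_m) − MC(x_m) = MEB(x_m) = 60.6500.
DWL = ½ × 16.8472 × 60.6500 = 510.8913.

DWL = $510.9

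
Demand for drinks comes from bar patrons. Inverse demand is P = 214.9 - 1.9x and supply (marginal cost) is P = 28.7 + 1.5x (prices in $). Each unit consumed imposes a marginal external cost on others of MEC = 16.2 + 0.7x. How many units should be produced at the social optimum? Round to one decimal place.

Social marginal benefit = demand − MEC = 198.7 - 2.6x.
Set SMB = MC: 198.7 - 2.6x = 28.7 + 1.5x → x* = 41.4634.

x* = 41.5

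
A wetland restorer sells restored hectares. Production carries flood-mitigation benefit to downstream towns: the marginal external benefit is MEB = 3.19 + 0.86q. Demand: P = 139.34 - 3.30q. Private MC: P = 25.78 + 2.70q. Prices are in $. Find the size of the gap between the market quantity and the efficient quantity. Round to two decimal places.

Market equilibrium (private): 25.78 + 2.70q = 139.34 - 3.30q → q_m = 18.9267.
Social marginal cost = private MC − MEB = 22.59 + 1.84q.
Set SMC = demand: 22.59 + 1.84q = 139.34 - 3.30q → q* = 22.7140.
Gap = |18.9267 − 22.7140| = 3.7873.

3.79 units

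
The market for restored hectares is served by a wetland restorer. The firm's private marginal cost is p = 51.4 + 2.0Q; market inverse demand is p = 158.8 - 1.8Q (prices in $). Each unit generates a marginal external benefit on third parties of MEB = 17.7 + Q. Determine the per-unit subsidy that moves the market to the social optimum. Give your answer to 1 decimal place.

subsidy = $62.4 per unit

Social marginal cost = private MC − MEB = 33.7 + Q.
Set SMC = demand: 33.7 + Q = 158.8 - 1.8Q → Q* = 44.6786.
The Pigouvian subsidy equals MEB at Q*: 17.7 + 1.0×44.6786 = 62.3786.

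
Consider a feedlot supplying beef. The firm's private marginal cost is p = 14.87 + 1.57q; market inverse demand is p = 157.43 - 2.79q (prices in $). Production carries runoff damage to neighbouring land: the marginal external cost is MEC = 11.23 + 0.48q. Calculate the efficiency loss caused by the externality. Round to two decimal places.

DWL = $74.89

Market equilibrium (private): 14.87 + 1.57q = 157.43 - 2.79q → q_m = 32.6972.
Social marginal cost = private MC + MEC = 26.10 + 2.05q.
Set SMC = demand: 26.10 + 2.05q = 157.43 - 2.79q → q* = 27.1343.
The welfare-loss triangle has base |q_m − q*| and height MEC(q_m) (the vertical gap between SMC and demand is zero at q* and MEC at q_m).
DWL = ½ × 5.5629 × 26.9247 = 74.8897.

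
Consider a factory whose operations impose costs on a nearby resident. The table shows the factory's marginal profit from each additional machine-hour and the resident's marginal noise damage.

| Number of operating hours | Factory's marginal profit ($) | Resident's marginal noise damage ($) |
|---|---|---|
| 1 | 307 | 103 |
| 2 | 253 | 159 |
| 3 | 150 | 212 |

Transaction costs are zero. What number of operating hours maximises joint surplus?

Bargaining reaches the level where marginal profit last exceeds marginal noise damage.
That holds through level 2 (253 ≥ 159) but not at 3 (150 < 212).

2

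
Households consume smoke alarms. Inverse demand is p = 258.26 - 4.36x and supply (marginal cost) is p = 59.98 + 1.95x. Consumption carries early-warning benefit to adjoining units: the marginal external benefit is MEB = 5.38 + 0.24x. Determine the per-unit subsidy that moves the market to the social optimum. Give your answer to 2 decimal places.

Social marginal benefit = demand + MEB = 263.64 - 4.12x.
Set SMB = MC: 263.64 - 4.12x = 59.98 + 1.95x → x* = 33.5519.
The Pigouvian subsidy equals MEB at x*: 5.38 + 0.24×33.5519 = 13.4325.

subsidy = 13.43 per unit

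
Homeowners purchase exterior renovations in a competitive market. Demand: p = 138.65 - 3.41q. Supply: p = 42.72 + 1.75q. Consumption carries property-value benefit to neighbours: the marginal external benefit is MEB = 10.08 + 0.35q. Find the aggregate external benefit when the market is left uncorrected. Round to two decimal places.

Market equilibrium (private): 42.72 + 1.75q = 138.65 - 3.41q → q_m = 18.5911.
Total external benefit = ∫₀^{q_m} (10.08 + 0.35q) dq = 10.08×18.5911 + ½×0.35×18.5911² = 247.8834.

247.88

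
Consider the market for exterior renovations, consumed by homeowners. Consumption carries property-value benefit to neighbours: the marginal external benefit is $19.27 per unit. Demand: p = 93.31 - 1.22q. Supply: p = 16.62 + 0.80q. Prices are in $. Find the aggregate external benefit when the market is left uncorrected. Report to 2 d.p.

$731.59

Market equilibrium (private): 16.62 + 0.80q = 93.31 - 1.22q → q_m = 37.9653.
Total external benefit = MEB × q_m = 19.27 × 37.9653 = 731.5913.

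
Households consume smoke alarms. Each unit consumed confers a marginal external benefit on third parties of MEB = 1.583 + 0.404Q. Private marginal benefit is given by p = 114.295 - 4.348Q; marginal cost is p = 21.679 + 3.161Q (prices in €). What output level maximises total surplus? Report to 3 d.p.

Q* = 13.258

Social marginal benefit = demand + MEB = 115.878 - 3.944Q.
Set SMB = MC: 115.878 - 3.944Q = 21.679 + 3.161Q → Q* = 13.2581.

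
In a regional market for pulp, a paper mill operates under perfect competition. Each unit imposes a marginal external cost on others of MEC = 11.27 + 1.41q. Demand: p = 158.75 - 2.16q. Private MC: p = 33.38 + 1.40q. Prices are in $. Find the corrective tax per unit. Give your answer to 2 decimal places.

tax = $43.64 per unit

Social marginal cost = private MC + MEC = 44.65 + 2.81q.
Set SMC = demand: 44.65 + 2.81q = 158.75 - 2.16q → q* = 22.9577.
The Pigouvian tax equals MEC at q*: 11.27 + 1.41×22.9577 = 43.6404.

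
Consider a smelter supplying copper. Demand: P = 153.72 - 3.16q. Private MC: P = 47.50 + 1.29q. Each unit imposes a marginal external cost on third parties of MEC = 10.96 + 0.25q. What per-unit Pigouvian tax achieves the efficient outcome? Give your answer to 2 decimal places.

tax = 16.03 per unit

Social marginal cost = private MC + MEC = 58.46 + 1.54q.
Set SMC = demand: 58.46 + 1.54q = 153.72 - 3.16q → q* = 20.2681.
The Pigouvian tax equals MEC at q*: 10.96 + 0.25×20.2681 = 16.0270.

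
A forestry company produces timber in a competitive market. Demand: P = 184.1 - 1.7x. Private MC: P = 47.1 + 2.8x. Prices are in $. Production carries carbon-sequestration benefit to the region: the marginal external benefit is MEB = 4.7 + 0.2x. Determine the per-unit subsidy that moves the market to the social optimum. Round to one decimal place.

Social marginal cost = private MC − MEB = 42.4 + 2.6x.
Set SMC = demand: 42.4 + 2.6x = 184.1 - 1.7x → x* = 32.9535.
The Pigouvian subsidy equals MEB at x*: 4.7 + 0.2×32.9535 = 11.2907.

subsidy = $11.3 per unit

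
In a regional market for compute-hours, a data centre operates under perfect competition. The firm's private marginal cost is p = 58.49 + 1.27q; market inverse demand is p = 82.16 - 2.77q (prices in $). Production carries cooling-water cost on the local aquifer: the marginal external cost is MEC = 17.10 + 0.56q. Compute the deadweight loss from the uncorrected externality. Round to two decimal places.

DWL = $45.15

Market equilibrium (private): 58.49 + 1.27q = 82.16 - 2.77q → q_m = 5.8589.
Social marginal cost = private MC + MEC = 75.59 + 1.83q.
Set SMC = demand: 75.59 + 1.83q = 82.16 - 2.77q → q* = 1.4283.
The loss is the area between SMC and demand from q* to q_m; with linear curves that's a triangle of height MEC(q_m).
DWL = ½ × 4.4306 × 20.3810 = 45.1500.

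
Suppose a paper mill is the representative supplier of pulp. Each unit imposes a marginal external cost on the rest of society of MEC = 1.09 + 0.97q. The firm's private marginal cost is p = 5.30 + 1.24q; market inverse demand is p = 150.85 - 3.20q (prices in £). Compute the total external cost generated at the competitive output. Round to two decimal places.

Market equilibrium (private): 5.30 + 1.24q = 150.85 - 3.20q → q_m = 32.7815.
Total external cost = ∫₀^{q_m} (1.09 + 0.97q) dq = 1.09×32.7815 + ½×0.97×32.7815² = 556.9258.

£556.93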